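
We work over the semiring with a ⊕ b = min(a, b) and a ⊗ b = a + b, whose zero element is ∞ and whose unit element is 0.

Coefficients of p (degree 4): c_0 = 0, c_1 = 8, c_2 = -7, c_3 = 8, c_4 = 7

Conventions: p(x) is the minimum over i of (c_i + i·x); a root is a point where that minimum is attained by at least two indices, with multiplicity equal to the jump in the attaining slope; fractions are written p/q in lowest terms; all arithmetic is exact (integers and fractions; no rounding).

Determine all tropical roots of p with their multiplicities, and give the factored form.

hull edge (i=0, c=0) to (i=2, c=-7): slope -7/2, span 2
hull edge (i=2, c=-7) to (i=4, c=7): slope 7, span 2
Factored form: p(x) = 7 ⊗ (x ⊕ (-7)) ⊗ (x ⊕ (-7)) ⊗ (x ⊕ 7/2) ⊗ (x ⊕ 7/2)
Answer: roots = -7 (mult 2), 7/2 (mult 2)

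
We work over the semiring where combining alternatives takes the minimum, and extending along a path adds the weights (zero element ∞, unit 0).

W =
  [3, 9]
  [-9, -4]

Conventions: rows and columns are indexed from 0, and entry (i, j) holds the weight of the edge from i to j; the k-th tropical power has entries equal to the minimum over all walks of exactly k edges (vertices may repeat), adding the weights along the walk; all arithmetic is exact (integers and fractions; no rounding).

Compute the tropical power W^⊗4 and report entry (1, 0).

W^⊗2:
  [0, 5]
  [-13, -8]
W^⊗3:
  [-4, 1]
  [-17, -12]
W^⊗4:
  [-8, -3]
  [-21, -16]
Key observation: the optimum is the walk 1->1->1->1->0, with weight (-4) + (-4) + (-4) + (-9) = -21.
Optimal value attained by: walk 1->1->1->1->0.
Answer: (W^⊗4)[1][0] = -21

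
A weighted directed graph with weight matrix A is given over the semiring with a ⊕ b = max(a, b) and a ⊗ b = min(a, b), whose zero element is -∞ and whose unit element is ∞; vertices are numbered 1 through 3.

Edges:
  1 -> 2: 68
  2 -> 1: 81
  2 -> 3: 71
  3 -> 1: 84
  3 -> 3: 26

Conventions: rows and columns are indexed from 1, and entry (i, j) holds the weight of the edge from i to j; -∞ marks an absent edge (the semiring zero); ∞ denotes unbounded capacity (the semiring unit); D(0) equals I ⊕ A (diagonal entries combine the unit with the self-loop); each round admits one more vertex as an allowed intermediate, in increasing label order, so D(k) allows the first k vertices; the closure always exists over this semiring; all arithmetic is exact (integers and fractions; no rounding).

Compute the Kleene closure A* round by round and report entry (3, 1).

D(0):
  [∞, 68, -∞]
  [81, ∞, 71]
  [84, -∞, ∞]
D(1):
  [∞, 68, -∞]
  [81, ∞, 71]
  [84, 68, ∞]
D(2):
  [∞, 68, 68]
  [81, ∞, 71]
  [84, 68, ∞]
D(3):
  [∞, 68, 68]
  [81, ∞, 71]
  [84, 68, ∞]
Answer: A*[3][1] = 84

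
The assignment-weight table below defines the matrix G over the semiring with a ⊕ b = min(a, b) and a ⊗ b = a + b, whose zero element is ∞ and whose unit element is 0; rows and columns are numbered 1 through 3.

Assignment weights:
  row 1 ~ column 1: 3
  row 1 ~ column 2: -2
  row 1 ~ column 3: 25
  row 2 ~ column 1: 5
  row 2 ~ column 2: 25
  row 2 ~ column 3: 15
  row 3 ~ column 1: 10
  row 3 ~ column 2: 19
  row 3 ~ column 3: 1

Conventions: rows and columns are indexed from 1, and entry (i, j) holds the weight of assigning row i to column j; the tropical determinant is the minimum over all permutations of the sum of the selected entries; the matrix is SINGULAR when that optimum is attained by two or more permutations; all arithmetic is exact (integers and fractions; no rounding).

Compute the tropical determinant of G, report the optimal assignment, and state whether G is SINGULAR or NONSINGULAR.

σ = (1, 2, 3): 3 + 25 + 1 = 29
σ = (1, 3, 2): 3 + 15 + 19 = 37
σ = (2, 1, 3): (-2) + 5 + 1 = 4
σ = (2, 3, 1): (-2) + 15 + 10 = 23
σ = (3, 1, 2): 25 + 5 + 19 = 49
σ = (3, 2, 1): 25 + 25 + 10 = 60
Optimal value attained by: σ = (2, 1, 3).
Answer: det⊕(G) = 4; verdict: NONSINGULAR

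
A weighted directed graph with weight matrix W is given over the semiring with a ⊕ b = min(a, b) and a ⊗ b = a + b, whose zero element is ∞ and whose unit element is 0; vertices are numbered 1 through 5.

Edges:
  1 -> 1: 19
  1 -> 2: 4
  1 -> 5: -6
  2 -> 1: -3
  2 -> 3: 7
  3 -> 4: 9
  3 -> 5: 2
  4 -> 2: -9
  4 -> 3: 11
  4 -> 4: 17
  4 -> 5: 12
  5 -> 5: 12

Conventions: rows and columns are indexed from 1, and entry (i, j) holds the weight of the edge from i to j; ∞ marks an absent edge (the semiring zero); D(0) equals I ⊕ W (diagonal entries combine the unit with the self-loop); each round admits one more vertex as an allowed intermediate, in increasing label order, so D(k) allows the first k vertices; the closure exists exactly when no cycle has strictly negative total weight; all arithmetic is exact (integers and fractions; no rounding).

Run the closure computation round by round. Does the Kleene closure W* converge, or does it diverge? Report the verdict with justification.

D(0):
  [0, 4, ∞, ∞, -6]
  [-3, 0, 7, ∞, ∞]
  [∞, ∞, 0, 9, 2]
  [∞, -9, 11, 0, 12]
  [∞, ∞, ∞, ∞, 0]
D(1):
  [0, 4, ∞, ∞, -6]
  [-3, 0, 7, ∞, -9]
  [∞, ∞, 0, 9, 2]
  [∞, -9, 11, 0, 12]
  [∞, ∞, ∞, ∞, 0]
D(2):
  [0, 4, 11, ∞, -6]
  [-3, 0, 7, ∞, -9]
  [∞, ∞, 0, 9, 2]
  [-12, -9, -2, 0, -18]
  [∞, ∞, ∞, ∞, 0]
D(3):
  [0, 4, 11, 20, -6]
  [-3, 0, 7, 16, -9]
  [∞, ∞, 0, 9, 2]
  [-12, -9, -2, 0, -18]
  [∞, ∞, ∞, ∞, 0]
D(4):
  [0, 4, 11, 20, -6]
  [-3, 0, 7, 16, -9]
  [-3, 0, 0, 9, -9]
  [-12, -9, -2, 0, -18]
  [∞, ∞, ∞, ∞, 0]
D(5):
  [0, 4, 11, 20, -6]
  [-3, 0, 7, 16, -9]
  [-3, 0, 0, 9, -9]
  [-12, -9, -2, 0, -18]
  [∞, ∞, ∞, ∞, 0]
Key observation: every diagonal entry stays at the unit through all rounds, so no improving cycle exists.
Answer: CONVERGES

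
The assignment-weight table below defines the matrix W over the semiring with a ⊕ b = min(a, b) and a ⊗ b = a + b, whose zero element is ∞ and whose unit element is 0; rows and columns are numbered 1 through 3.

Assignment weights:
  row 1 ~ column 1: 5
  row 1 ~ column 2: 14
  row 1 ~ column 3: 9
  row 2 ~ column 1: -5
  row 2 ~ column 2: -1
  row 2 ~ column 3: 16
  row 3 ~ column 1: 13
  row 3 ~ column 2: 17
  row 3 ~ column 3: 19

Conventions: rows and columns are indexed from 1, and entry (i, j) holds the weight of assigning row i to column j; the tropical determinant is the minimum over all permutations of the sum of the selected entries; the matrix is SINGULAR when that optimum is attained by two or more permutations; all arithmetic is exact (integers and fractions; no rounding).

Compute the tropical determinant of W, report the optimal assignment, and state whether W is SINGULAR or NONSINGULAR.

σ = (1, 2, 3): 5 + (-1) + 19 = 23
σ = (1, 3, 2): 5 + 16 + 17 = 38
σ = (2, 1, 3): 14 + (-5) + 19 = 28
σ = (2, 3, 1): 14 + 16 + 13 = 43
σ = (3, 1, 2): 9 + (-5) + 17 = 21
σ = (3, 2, 1): 9 + (-1) + 13 = 21
Optimal value attained by: σ = (3, 1, 2).
Answer: det⊕(W) = 21; verdict: SINGULAR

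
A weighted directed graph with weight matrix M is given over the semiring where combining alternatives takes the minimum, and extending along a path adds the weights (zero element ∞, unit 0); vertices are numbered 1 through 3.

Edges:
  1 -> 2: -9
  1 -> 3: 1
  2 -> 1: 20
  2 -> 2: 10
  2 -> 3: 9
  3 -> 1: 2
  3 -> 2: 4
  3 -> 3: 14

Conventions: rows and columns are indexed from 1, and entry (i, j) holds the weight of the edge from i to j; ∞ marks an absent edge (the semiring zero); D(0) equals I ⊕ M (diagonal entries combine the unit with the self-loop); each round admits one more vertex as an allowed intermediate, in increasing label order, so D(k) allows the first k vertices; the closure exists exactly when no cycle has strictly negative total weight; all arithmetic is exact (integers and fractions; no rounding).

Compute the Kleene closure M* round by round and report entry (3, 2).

D(0):
  [0, -9, 1]
  [20, 0, 9]
  [2, 4, 0]
D(1):
  [0, -9, 1]
  [20, 0, 9]
  [2, -7, 0]
D(2):
  [0, -9, 0]
  [20, 0, 9]
  [2, -7, 0]
D(3):
  [0, -9, 0]
  [11, 0, 9]
  [2, -7, 0]
Answer: M*[3][2] = -7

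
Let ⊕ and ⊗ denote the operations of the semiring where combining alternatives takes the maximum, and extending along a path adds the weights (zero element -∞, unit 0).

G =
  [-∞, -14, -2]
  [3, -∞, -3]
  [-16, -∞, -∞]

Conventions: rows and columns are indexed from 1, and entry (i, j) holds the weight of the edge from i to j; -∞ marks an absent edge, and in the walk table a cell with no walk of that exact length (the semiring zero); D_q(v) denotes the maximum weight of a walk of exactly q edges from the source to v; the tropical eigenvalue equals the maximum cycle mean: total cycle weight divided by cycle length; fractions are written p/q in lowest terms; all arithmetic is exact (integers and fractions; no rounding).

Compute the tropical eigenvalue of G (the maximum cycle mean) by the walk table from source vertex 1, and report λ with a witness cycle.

q=0: [0, -∞, -∞]
q=1: [-∞, -14, -2]
q=2: [-11, -∞, -17]
q=3: [-33, -25, -13]
Optimal cycle mean attained by: cycle 1->2->1, total (-14) + 3, length 2.
Answer: λ = -11/2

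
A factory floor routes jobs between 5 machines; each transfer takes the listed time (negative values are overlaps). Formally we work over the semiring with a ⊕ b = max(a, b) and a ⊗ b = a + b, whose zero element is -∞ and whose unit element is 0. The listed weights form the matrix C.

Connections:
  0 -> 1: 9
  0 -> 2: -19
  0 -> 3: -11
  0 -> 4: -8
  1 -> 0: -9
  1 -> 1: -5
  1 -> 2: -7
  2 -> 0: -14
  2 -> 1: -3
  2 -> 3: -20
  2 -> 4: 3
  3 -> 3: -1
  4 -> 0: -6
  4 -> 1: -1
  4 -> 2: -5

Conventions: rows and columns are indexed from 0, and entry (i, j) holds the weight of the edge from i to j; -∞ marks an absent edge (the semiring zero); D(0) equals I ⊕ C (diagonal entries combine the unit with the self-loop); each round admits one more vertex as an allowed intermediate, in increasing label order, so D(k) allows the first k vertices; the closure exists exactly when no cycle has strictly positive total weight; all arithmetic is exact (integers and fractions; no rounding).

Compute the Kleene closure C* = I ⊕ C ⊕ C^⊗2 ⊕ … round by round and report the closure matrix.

D(0):
  [0, 9, -19, -11, -8]
  [-9, 0, -7, -∞, -∞]
  [-14, -3, 0, -20, 3]
  [-∞, -∞, -∞, 0, -∞]
  [-6, -1, -5, -∞, 0]
D(1):
  [0, 9, -19, -11, -8]
  [-9, 0, -7, -20, -17]
  [-14, -3, 0, -20, 3]
  [-∞, -∞, -∞, 0, -∞]
  [-6, 3, -5, -17, 0]
D(2):
  [0, 9, 2, -11, -8]
  [-9, 0, -7, -20, -17]
  [-12, -3, 0, -20, 3]
  [-∞, -∞, -∞, 0, -∞]
  [-6, 3, -4, -17, 0]
D(3):
  [0, 9, 2, -11, 5]
  [-9, 0, -7, -20, -4]
  [-12, -3, 0, -20, 3]
  [-∞, -∞, -∞, 0, -∞]
  [-6, 3, -4, -17, 0]
D(4):
  [0, 9, 2, -11, 5]
  [-9, 0, -7, -20, -4]
  [-12, -3, 0, -20, 3]
  [-∞, -∞, -∞, 0, -∞]
  [-6, 3, -4, -17, 0]
D(5):
  [0, 9, 2, -11, 5]
  [-9, 0, -7, -20, -4]
  [-3, 6, 0, -14, 3]
  [-∞, -∞, -∞, 0, -∞]
  [-6, 3, -4, -17, 0]
Answer: C* = [[0, 9, 2, -11, 5], [-9, 0, -7, -20, -4], [-3, 6, 0, -14, 3], [-∞, -∞, -∞, 0, -∞], [-6, 3, -4, -17, 0]]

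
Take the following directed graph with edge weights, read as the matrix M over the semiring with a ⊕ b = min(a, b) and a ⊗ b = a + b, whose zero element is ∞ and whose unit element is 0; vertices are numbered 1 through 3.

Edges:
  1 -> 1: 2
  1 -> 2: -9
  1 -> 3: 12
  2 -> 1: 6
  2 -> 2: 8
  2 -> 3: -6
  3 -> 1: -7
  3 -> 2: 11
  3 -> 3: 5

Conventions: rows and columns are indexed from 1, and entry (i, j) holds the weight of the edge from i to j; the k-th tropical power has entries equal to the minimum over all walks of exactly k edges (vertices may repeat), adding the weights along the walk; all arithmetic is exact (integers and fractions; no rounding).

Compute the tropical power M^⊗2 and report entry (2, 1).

M^⊗2:
  [-3, -7, -15]
  [-13, -3, -1]
  [-5, -16, 5]
Key observation: the optimum is the walk 2->3->1, with weight (-6) + (-7) = -13.
Optimal value attained by: walk 2->3->1.
Answer: (M^⊗2)[2][1] = -13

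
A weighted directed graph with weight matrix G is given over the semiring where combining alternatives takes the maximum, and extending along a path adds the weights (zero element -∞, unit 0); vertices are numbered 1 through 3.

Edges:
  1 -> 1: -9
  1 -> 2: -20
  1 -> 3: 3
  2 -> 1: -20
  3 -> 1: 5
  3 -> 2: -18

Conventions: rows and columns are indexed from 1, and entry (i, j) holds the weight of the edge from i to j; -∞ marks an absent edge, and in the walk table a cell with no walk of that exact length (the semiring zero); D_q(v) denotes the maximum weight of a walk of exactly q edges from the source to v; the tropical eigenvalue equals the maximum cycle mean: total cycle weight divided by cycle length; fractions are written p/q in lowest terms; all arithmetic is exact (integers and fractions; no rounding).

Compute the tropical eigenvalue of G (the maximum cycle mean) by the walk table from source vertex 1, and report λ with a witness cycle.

q=0: [0, -∞, -∞]
q=1: [-9, -20, 3]
q=2: [8, -15, -6]
q=3: [-1, -12, 11]
Optimal cycle mean attained by: cycle 1->3->1, total 3 + 5, length 2.
Answer: λ = 4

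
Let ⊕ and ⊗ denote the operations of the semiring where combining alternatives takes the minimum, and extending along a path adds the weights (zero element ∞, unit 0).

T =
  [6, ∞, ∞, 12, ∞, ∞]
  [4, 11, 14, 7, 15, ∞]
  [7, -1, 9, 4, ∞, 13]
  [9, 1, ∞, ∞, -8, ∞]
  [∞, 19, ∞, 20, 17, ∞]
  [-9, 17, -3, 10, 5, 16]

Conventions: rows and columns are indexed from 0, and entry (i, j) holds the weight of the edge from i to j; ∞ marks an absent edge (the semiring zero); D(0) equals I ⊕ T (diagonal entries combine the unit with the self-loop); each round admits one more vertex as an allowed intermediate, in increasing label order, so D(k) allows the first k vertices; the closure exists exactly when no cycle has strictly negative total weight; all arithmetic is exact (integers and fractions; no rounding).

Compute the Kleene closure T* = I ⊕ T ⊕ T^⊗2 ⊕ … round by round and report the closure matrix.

D(0):
  [0, ∞, ∞, 12, ∞, ∞]
  [4, 0, 14, 7, 15, ∞]
  [7, -1, 0, 4, ∞, 13]
  [9, 1, ∞, 0, -8, ∞]
  [∞, 19, ∞, 20, 0, ∞]
  [-9, 17, -3, 10, 5, 0]
D(1):
  [0, ∞, ∞, 12, ∞, ∞]
  [4, 0, 14, 7, 15, ∞]
  [7, -1, 0, 4, ∞, 13]
  [9, 1, ∞, 0, -8, ∞]
  [∞, 19, ∞, 20, 0, ∞]
  [-9, 17, -3, 3, 5, 0]
D(2):
  [0, ∞, ∞, 12, ∞, ∞]
  [4, 0, 14, 7, 15, ∞]
  [3, -1, 0, 4, 14, 13]
  [5, 1, 15, 0, -8, ∞]
  [23, 19, 33, 20, 0, ∞]
  [-9, 17, -3, 3, 5, 0]
D(3):
  [0, ∞, ∞, 12, ∞, ∞]
  [4, 0, 14, 7, 15, 27]
  [3, -1, 0, 4, 14, 13]
  [5, 1, 15, 0, -8, 28]
  [23, 19, 33, 20, 0, 46]
  [-9, -4, -3, 1, 5, 0]
D(4):
  [0, 13, 27, 12, 4, 40]
  [4, 0, 14, 7, -1, 27]
  [3, -1, 0, 4, -4, 13]
  [5, 1, 15, 0, -8, 28]
  [23, 19, 33, 20, 0, 46]
  [-9, -4, -3, 1, -7, 0]
D(5):
  [0, 13, 27, 12, 4, 40]
  [4, 0, 14, 7, -1, 27]
  [3, -1, 0, 4, -4, 13]
  [5, 1, 15, 0, -8, 28]
  [23, 19, 33, 20, 0, 46]
  [-9, -4, -3, 1, -7, 0]
D(6):
  [0, 13, 27, 12, 4, 40]
  [4, 0, 14, 7, -1, 27]
  [3, -1, 0, 4, -4, 13]
  [5, 1, 15, 0, -8, 28]
  [23, 19, 33, 20, 0, 46]
  [-9, -4, -3, 1, -7, 0]
Answer: T* = [[0, 13, 27, 12, 4, 40], [4, 0, 14, 7, -1, 27], [3, -1, 0, 4, -4, 13], [5, 1, 15, 0, -8, 28], [23, 19, 33, 20, 0, 46], [-9, -4, -3, 1, -7, 0]]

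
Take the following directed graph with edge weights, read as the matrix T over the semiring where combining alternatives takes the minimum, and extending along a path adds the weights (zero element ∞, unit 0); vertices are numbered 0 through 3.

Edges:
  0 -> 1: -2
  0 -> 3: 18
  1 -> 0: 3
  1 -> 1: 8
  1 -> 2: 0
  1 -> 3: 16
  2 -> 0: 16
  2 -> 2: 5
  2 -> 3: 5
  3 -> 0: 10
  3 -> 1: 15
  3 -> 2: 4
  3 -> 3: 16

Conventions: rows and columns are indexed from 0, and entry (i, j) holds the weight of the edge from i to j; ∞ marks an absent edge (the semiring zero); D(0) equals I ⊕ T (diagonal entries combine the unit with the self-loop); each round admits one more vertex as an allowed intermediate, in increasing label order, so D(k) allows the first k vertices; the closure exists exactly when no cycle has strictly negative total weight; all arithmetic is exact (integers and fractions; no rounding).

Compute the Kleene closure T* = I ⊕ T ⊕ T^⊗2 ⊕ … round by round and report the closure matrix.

D(0):
  [0, -2, ∞, 18]
  [3, 0, 0, 16]
  [16, ∞, 0, 5]
  [10, 15, 4, 0]
D(1):
  [0, -2, ∞, 18]
  [3, 0, 0, 16]
  [16, 14, 0, 5]
  [10, 8, 4, 0]
D(2):
  [0, -2, -2, 14]
  [3, 0, 0, 16]
  [16, 14, 0, 5]
  [10, 8, 4, 0]
D(3):
  [0, -2, -2, 3]
  [3, 0, 0, 5]
  [16, 14, 0, 5]
  [10, 8, 4, 0]
D(4):
  [0, -2, -2, 3]
  [3, 0, 0, 5]
  [15, 13, 0, 5]
  [10, 8, 4, 0]
Answer: T* = [[0, -2, -2, 3], [3, 0, 0, 5], [15, 13, 0, 5], [10, 8, 4, 0]]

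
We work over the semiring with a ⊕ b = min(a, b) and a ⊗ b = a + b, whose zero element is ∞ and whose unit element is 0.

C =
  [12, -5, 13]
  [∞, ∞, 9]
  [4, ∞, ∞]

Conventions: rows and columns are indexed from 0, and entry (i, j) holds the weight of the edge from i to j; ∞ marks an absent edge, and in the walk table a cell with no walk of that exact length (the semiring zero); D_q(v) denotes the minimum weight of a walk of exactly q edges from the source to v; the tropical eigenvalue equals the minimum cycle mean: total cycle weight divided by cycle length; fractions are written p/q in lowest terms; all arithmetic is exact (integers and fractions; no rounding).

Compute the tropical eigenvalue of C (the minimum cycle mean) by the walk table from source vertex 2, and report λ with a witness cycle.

q=0: [∞, ∞, 0]
q=1: [4, ∞, ∞]
q=2: [16, -1, 17]
q=3: [21, 11, 8]
Optimal cycle mean attained by: cycle 0->1->2->0, total (-5) + 9 + 4, length 3.
Answer: λ = 8/3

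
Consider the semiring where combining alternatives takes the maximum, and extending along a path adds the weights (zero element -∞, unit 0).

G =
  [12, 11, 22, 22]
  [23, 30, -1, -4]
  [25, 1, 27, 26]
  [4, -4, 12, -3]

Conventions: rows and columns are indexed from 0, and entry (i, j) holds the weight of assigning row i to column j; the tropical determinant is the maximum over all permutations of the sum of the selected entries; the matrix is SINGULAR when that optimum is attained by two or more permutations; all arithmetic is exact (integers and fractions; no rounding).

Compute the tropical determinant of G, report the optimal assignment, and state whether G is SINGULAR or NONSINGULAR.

σ = (0, 1, 2, 3): 12 + 30 + 27 + (-3) = 66
σ = (0, 1, 3, 2): 12 + 30 + 26 + 12 = 80
σ = (0, 2, 1, 3): 12 + (-1) + 1 + (-3) = 9
σ = (0, 2, 3, 1): 12 + (-1) + 26 + (-4) = 33
σ = (0, 3, 1, 2): 12 + (-4) + 1 + 12 = 21
σ = (0, 3, 2, 1): 12 + (-4) + 27 + (-4) = 31
σ = (1, 0, 2, 3): 11 + 23 + 27 + (-3) = 58
σ = (1, 0, 3, 2): 11 + 23 + 26 + 12 = 72
σ = (1, 2, 0, 3): 11 + (-1) + 25 + (-3) = 32
σ = (1, 2, 3, 0): 11 + (-1) + 26 + 4 = 40
σ = (1, 3, 0, 2): 11 + (-4) + 25 + 12 = 44
σ = (1, 3, 2, 0): 11 + (-4) + 27 + 4 = 38
σ = (2, 0, 1, 3): 22 + 23 + 1 + (-3) = 43
σ = (2, 0, 3, 1): 22 + 23 + 26 + (-4) = 67
σ = (2, 1, 0, 3): 22 + 30 + 25 + (-3) = 74
σ = (2, 1, 3, 0): 22 + 30 + 26 + 4 = 82
σ = (2, 3, 0, 1): 22 + (-4) + 25 + (-4) = 39
σ = (2, 3, 1, 0): 22 + (-4) + 1 + 4 = 23
σ = (3, 0, 1, 2): 22 + 23 + 1 + 12 = 58
σ = (3, 0, 2, 1): 22 + 23 + 27 + (-4) = 68
σ = (3, 1, 0, 2): 22 + 30 + 25 + 12 = 89
σ = (3, 1, 2, 0): 22 + 30 + 27 + 4 = 83
σ = (3, 2, 0, 1): 22 + (-1) + 25 + (-4) = 42
σ = (3, 2, 1, 0): 22 + (-1) + 1 + 4 = 26
Optimal value attained by: σ = (3, 1, 0, 2).
Answer: det⊕(G) = 89; verdict: NONSINGULAR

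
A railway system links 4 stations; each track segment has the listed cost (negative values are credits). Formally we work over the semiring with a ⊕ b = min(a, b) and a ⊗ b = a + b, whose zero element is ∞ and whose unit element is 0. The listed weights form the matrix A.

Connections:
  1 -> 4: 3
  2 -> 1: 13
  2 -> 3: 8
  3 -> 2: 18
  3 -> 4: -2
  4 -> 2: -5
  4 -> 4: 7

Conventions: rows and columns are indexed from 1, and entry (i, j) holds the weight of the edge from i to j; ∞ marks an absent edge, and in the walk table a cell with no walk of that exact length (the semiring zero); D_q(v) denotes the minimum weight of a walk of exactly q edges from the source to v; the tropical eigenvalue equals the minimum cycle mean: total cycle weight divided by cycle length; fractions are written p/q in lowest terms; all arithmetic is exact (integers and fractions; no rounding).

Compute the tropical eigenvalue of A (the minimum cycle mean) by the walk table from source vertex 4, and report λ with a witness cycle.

q=0: [∞, ∞, ∞, 0]
q=1: [∞, -5, ∞, 7]
q=2: [8, 2, 3, 14]
q=3: [15, 9, 10, 1]
q=4: [22, -4, 17, 8]
Optimal cycle mean attained by: cycle 2->3->4->2, total 8 + (-2) + (-5), length 3.
Answer: λ = 1/3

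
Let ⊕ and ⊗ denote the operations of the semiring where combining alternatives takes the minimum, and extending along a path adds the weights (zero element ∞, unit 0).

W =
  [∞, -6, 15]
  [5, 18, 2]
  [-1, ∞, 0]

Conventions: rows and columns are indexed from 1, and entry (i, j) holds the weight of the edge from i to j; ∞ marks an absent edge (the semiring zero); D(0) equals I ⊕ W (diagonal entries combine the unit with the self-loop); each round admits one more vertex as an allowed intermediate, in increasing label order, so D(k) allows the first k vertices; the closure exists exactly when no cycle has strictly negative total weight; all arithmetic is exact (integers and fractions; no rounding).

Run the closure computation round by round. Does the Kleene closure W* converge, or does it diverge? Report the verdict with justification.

D(0):
  [0, -6, 15]
  [5, 0, 2]
  [-1, ∞, 0]
Detection: at round 1, diagonal entry (2, 2) turns strictly negative.
Key observation: the cycle 2->1->2 has total weight 5 + (-6), which is strictly negative.
Answer: DIVERGES — negative cycle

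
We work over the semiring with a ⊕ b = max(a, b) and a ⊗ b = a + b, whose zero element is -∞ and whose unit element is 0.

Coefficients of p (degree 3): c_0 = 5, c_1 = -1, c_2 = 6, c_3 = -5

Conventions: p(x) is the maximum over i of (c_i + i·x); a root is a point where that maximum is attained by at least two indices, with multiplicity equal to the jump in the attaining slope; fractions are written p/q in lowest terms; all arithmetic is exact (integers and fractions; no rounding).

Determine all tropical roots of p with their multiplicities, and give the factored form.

hull edge (i=0, c=5) to (i=2, c=6): slope 1/2, span 2
hull edge (i=2, c=6) to (i=3, c=-5): slope -11, span 1
Factored form: p(x) = -5 ⊗ (x ⊕ (-1/2)) ⊗ (x ⊕ (-1/2)) ⊗ (x ⊕ 11)
Answer: roots = -1/2 (mult 2), 11 (mult 1)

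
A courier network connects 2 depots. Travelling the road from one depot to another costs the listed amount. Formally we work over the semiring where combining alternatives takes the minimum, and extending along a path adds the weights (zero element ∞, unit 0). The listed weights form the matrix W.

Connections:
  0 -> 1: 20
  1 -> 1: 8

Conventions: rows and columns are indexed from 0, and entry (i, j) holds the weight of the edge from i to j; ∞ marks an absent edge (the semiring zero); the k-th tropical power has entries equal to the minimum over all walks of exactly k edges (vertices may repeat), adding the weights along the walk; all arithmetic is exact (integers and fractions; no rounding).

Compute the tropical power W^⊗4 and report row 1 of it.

W^⊗2:
  [∞, 28]
  [∞, 16]
W^⊗3:
  [∞, 36]
  [∞, 24]
W^⊗4:
  [∞, 44]
  [∞, 32]
Answer: row 1 of W^⊗4 = [∞, 32]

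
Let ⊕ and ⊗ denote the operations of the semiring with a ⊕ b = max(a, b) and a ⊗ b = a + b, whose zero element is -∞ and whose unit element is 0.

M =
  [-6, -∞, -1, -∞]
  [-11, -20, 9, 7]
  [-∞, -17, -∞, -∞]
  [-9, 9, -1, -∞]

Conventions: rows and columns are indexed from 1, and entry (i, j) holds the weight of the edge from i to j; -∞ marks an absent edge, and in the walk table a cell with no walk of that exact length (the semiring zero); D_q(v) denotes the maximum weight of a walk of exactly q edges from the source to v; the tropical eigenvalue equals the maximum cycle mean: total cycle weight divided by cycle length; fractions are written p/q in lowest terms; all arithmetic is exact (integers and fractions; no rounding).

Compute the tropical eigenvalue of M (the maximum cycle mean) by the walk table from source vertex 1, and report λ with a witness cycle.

q=0: [0, -∞, -∞, -∞]
q=1: [-6, -∞, -1, -∞]
q=2: [-12, -18, -7, -∞]
q=3: [-18, -24, -9, -11]
q=4: [-20, -2, -12, -17]
Optimal cycle mean attained by: cycle 2->4->2, total 7 + 9, length 2.
Answer: λ = 8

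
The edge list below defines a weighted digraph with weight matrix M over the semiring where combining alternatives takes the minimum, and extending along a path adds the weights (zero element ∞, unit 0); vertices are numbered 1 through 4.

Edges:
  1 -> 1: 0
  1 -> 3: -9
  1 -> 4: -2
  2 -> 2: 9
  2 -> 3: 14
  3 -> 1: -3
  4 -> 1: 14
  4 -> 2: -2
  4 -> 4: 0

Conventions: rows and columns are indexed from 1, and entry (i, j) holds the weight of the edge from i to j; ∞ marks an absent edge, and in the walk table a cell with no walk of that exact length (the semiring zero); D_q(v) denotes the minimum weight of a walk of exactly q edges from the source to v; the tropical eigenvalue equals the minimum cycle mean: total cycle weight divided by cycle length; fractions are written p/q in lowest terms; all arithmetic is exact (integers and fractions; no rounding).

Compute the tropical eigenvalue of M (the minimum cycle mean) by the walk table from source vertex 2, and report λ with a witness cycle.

q=0: [∞, 0, ∞, ∞]
q=1: [∞, 9, 14, ∞]
q=2: [11, 18, 23, ∞]
q=3: [11, 27, 2, 9]
q=4: [-1, 7, 2, 9]
Optimal cycle mean attained by: cycle 1->3->1, total (-9) + (-3), length 2.
Answer: λ = -6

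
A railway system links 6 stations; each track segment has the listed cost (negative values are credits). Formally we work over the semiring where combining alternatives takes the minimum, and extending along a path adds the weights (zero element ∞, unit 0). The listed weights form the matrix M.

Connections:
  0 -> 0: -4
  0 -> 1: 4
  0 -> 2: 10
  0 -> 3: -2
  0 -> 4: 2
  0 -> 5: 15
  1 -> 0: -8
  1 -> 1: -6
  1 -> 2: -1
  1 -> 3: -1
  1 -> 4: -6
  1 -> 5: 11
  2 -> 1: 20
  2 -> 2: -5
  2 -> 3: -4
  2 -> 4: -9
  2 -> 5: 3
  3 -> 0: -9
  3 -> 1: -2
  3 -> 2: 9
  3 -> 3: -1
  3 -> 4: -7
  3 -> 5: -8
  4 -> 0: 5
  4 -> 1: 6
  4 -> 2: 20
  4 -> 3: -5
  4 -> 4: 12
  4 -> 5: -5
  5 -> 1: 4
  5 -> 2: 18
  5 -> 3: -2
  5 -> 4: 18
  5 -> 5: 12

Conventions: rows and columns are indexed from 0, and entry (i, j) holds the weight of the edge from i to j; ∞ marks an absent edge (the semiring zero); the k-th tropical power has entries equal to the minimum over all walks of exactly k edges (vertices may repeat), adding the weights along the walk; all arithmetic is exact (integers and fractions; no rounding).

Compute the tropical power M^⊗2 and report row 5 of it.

M^⊗2:
  [-11, -4, 3, -6, -9, -10]
  [-14, -12, -7, -11, -12, -11]
  [-13, -6, -10, -14, -14, -14]
  [-13, -8, -3, -12, -8, -12]
  [-14, -7, 4, -7, -12, -13]
  [-11, -4, 3, -3, -9, -10]
Answer: row 5 of M^⊗2 = [-11, -4, 3, -3, -9, -10]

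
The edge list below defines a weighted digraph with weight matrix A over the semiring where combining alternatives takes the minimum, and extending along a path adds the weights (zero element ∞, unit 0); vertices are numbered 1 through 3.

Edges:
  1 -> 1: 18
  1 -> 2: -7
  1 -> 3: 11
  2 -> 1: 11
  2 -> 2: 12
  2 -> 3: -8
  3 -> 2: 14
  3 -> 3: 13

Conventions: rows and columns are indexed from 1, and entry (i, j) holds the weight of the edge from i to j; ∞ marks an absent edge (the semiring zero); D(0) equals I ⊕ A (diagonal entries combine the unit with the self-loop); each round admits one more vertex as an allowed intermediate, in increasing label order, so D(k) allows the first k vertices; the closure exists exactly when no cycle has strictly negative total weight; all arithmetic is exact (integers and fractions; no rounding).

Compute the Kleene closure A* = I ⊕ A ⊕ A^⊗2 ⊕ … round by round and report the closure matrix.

D(0):
  [0, -7, 11]
  [11, 0, -8]
  [∞, 14, 0]
D(1):
  [0, -7, 11]
  [11, 0, -8]
  [∞, 14, 0]
D(2):
  [0, -7, -15]
  [11, 0, -8]
  [25, 14, 0]
D(3):
  [0, -7, -15]
  [11, 0, -8]
  [25, 14, 0]
Answer: A* = [[0, -7, -15], [11, 0, -8], [25, 14, 0]]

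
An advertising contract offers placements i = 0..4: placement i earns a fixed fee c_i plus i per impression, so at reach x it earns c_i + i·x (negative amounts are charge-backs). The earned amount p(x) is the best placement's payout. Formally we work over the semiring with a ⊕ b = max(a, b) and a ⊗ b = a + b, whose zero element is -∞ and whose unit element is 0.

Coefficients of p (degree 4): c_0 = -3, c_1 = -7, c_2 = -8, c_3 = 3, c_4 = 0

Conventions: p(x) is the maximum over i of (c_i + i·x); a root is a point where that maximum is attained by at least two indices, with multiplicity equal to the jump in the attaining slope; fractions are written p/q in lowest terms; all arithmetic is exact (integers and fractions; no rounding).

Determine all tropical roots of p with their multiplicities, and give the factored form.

hull edge (i=0, c=-3) to (i=3, c=3): slope 2, span 3
hull edge (i=3, c=3) to (i=4, c=0): slope -3, span 1
Factored form: p(x) = 0 ⊗ (x ⊕ (-2)) ⊗ (x ⊕ (-2)) ⊗ (x ⊕ (-2)) ⊗ (x ⊕ 3)
Answer: roots = -2 (mult 3), 3 (mult 1)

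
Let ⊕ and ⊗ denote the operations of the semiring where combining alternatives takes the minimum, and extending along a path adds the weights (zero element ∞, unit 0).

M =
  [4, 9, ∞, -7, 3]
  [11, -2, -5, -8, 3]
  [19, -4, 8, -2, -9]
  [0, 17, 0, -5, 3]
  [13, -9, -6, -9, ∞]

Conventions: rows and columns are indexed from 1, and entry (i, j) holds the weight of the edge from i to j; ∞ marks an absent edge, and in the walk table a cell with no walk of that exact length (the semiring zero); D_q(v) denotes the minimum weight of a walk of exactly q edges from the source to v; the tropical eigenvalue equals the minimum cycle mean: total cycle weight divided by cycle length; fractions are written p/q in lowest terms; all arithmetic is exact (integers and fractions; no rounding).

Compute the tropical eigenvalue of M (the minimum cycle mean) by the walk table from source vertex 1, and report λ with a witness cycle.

q=0: [0, ∞, ∞, ∞, ∞]
q=1: [4, 9, ∞, -7, 3]
q=2: [-7, -6, -7, -12, -4]
q=3: [-12, -13, -12, -17, -16]
q=4: [-17, -25, -22, -25, -21]
q=5: [-25, -30, -30, -33, -31]
Optimal cycle mean attained by: cycle 2->3->5->2, total (-5) + (-9) + (-9), length 3.
Answer: λ = -23/3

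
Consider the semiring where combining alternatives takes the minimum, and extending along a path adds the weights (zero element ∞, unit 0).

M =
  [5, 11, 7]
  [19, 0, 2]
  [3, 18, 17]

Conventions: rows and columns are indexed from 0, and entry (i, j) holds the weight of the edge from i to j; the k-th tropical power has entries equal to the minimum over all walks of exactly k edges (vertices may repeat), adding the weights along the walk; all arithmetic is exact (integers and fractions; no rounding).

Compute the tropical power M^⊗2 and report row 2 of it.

M^⊗2:
  [10, 11, 12]
  [5, 0, 2]
  [8, 14, 10]
Answer: row 2 of M^⊗2 = [8, 14, 10]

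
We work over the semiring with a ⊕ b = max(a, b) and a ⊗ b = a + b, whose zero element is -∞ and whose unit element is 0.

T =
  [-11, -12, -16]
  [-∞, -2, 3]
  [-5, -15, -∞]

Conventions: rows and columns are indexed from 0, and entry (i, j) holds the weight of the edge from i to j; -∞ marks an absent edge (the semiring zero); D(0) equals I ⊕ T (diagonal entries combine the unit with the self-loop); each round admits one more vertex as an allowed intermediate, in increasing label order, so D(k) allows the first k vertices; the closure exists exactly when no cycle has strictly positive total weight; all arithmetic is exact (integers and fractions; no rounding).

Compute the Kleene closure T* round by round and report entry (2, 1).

D(0):
  [0, -12, -16]
  [-∞, 0, 3]
  [-5, -15, 0]
D(1):
  [0, -12, -16]
  [-∞, 0, 3]
  [-5, -15, 0]
D(2):
  [0, -12, -9]
  [-∞, 0, 3]
  [-5, -15, 0]
D(3):
  [0, -12, -9]
  [-2, 0, 3]
  [-5, -15, 0]
Answer: T*[2][1] = -15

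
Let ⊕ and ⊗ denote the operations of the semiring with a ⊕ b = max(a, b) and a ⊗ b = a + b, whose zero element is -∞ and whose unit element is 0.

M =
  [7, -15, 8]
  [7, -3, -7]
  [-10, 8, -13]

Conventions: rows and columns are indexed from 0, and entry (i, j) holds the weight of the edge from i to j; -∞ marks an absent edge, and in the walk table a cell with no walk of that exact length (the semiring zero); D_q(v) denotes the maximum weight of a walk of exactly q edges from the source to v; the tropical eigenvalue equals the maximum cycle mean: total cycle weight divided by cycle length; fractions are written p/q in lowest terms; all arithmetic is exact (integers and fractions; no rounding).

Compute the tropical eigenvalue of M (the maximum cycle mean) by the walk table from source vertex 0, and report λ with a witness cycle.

q=0: [0, -∞, -∞]
q=1: [7, -15, 8]
q=2: [14, 16, 15]
q=3: [23, 23, 22]
Optimal cycle mean attained by: cycle 0->2->1->0, total 8 + 8 + 7, length 3.
Answer: λ = 23/3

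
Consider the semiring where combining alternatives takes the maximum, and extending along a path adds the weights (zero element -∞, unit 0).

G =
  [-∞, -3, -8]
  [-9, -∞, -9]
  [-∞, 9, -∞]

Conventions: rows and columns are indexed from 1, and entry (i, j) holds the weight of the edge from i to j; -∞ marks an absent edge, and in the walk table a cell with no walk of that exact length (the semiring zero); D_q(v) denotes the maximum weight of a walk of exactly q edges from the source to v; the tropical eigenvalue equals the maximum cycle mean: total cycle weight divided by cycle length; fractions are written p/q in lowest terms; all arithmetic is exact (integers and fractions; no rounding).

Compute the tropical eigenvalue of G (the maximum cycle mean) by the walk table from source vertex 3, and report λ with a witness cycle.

q=0: [-∞, -∞, 0]
q=1: [-∞, 9, -∞]
q=2: [0, -∞, 0]
q=3: [-∞, 9, -8]
Optimal cycle mean attained by: cycle 2->3->2, total (-9) + 9, length 2.
Answer: λ = 0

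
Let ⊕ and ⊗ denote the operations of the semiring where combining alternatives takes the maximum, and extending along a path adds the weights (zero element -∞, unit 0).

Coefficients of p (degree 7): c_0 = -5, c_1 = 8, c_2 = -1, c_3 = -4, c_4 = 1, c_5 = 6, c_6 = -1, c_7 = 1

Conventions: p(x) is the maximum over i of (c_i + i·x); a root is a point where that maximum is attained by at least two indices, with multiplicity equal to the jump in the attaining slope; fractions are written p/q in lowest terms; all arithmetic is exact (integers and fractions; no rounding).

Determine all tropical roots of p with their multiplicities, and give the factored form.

hull edge (i=0, c=-5) to (i=1, c=8): slope 13, span 1
hull edge (i=1, c=8) to (i=5, c=6): slope -1/2, span 4
hull edge (i=5, c=6) to (i=7, c=1): slope -5/2, span 2
Factored form: p(x) = 1 ⊗ (x ⊕ (-13)) ⊗ (x ⊕ 1/2) ⊗ (x ⊕ 1/2) ⊗ (x ⊕ 1/2) ⊗ (x ⊕ 1/2) ⊗ (x ⊕ 5/2) ⊗ (x ⊕ 5/2)
Answer: roots = -13 (mult 1), 1/2 (mult 4), 5/2 (mult 2)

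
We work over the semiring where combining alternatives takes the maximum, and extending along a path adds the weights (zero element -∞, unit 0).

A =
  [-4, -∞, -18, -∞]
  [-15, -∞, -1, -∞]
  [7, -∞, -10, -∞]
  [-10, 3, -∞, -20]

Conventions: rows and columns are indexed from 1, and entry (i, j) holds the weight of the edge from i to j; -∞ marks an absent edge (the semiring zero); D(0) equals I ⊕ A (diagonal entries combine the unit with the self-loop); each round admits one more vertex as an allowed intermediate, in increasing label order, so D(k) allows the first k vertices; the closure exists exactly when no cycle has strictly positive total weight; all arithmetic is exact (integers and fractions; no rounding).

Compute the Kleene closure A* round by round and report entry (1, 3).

D(0):
  [0, -∞, -18, -∞]
  [-15, 0, -1, -∞]
  [7, -∞, 0, -∞]
  [-10, 3, -∞, 0]
D(1):
  [0, -∞, -18, -∞]
  [-15, 0, -1, -∞]
  [7, -∞, 0, -∞]
  [-10, 3, -28, 0]
D(2):
  [0, -∞, -18, -∞]
  [-15, 0, -1, -∞]
  [7, -∞, 0, -∞]
  [-10, 3, 2, 0]
D(3):
  [0, -∞, -18, -∞]
  [6, 0, -1, -∞]
  [7, -∞, 0, -∞]
  [9, 3, 2, 0]
D(4):
  [0, -∞, -18, -∞]
  [6, 0, -1, -∞]
  [7, -∞, 0, -∞]
  [9, 3, 2, 0]
Answer: A*[1][3] = -18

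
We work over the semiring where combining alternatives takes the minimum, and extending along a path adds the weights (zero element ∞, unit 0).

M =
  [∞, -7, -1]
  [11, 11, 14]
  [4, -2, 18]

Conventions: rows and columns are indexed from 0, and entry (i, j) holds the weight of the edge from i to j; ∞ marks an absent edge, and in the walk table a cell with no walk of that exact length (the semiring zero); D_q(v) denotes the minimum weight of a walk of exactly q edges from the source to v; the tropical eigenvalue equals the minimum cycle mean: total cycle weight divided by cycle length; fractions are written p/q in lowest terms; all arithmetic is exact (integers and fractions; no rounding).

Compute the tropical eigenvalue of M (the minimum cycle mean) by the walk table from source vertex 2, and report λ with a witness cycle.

q=0: [∞, ∞, 0]
q=1: [4, -2, 18]
q=2: [9, -3, 3]
q=3: [7, 1, 8]
Optimal cycle mean attained by: cycle 0->2->0, total (-1) + 4, length 2.
Answer: λ = 3/2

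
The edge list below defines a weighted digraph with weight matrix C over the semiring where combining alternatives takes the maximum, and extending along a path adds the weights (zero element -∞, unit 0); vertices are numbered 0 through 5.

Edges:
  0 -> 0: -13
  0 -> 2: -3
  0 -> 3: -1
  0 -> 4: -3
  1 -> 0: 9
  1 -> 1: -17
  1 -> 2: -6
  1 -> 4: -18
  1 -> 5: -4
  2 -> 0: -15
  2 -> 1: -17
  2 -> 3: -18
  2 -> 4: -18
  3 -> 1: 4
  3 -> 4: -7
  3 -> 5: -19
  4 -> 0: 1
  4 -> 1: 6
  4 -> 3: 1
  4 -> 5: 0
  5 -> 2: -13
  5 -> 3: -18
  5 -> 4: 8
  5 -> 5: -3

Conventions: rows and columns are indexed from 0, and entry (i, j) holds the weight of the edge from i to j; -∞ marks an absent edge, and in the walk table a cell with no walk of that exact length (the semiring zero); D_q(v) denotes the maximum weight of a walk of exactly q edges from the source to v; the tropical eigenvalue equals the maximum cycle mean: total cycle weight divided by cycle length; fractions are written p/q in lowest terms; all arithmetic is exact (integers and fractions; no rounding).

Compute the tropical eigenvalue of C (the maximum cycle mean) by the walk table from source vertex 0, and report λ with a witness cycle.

q=0: [0, -∞, -∞, -∞, -∞, -∞]
q=1: [-13, -∞, -3, -1, -3, -∞]
q=2: [-2, 3, -16, -2, -8, -3]
q=3: [12, 2, -3, -3, 5, -1]
q=4: [11, 11, 9, 11, 9, 5]
q=5: [20, 15, 8, 10, 13, 9]
q=6: [24, 19, 17, 19, 17, 13]
Optimal cycle mean attained by: cycle 0->3->1->0, total (-1) + 4 + 9, length 3.
Answer: λ = 4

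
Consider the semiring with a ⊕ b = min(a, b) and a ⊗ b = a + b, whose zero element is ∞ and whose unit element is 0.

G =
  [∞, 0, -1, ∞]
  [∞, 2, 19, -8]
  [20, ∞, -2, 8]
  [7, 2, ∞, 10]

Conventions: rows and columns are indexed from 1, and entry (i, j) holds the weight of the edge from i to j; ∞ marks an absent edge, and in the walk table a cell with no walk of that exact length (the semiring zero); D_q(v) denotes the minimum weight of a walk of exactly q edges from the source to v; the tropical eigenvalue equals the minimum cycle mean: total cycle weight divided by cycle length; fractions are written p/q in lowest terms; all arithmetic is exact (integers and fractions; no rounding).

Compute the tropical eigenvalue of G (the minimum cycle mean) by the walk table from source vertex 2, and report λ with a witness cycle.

q=0: [∞, 0, ∞, ∞]
q=1: [∞, 2, 19, -8]
q=2: [-1, -6, 17, -6]
q=3: [1, -4, -2, -14]
q=4: [-7, -12, -4, -12]
Optimal cycle mean attained by: cycle 2->4->2, total (-8) + 2, length 2.
Answer: λ = -3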